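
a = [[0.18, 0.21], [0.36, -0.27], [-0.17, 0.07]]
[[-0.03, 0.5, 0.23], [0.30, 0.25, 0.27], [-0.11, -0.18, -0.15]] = a @[[0.43, 1.52, 0.97], [-0.53, 1.1, 0.28]]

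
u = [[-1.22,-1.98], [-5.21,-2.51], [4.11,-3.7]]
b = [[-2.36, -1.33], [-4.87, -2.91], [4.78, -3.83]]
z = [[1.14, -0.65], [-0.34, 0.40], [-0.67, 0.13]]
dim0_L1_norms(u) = [10.54, 8.19]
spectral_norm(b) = 7.22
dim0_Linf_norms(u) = [5.21, 3.7]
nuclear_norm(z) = 1.82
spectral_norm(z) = 1.54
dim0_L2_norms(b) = [7.22, 4.99]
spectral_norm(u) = 6.75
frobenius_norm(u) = 8.33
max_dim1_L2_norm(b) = 6.13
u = b + z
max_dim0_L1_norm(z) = 2.15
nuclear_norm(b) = 12.21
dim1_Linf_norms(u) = [1.98, 5.21, 4.11]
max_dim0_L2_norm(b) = 7.22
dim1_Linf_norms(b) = [2.36, 4.87, 4.78]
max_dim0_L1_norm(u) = 10.54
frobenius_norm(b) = 8.78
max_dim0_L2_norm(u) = 6.75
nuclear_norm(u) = 11.64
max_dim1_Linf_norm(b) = 4.87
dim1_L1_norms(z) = [1.79, 0.74, 0.8]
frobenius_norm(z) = 1.57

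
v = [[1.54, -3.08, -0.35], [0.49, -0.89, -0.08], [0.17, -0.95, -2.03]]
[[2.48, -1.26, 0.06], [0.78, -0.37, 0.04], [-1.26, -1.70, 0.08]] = v @ [[1.09, -0.54, 0.61], [-0.36, 0.05, 0.30], [0.88, 0.77, -0.13]]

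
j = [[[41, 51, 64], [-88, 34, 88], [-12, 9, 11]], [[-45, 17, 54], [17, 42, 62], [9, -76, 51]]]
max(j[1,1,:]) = 62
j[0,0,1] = 51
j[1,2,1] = -76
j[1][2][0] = 9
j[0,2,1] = 9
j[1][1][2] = 62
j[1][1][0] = 17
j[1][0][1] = 17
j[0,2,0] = -12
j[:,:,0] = [[41, -88, -12], [-45, 17, 9]]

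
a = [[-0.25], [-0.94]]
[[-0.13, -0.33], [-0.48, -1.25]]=a @ [[0.51,1.33]]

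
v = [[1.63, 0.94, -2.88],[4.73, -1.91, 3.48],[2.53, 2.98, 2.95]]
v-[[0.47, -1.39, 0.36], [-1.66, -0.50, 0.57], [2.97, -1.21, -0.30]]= [[1.16, 2.33, -3.24], [6.39, -1.41, 2.91], [-0.44, 4.19, 3.25]]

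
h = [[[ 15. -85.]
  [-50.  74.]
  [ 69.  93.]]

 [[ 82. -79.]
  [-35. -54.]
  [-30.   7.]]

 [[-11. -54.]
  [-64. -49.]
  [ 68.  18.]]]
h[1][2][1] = 7.0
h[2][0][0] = -11.0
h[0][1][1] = 74.0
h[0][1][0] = -50.0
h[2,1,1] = -49.0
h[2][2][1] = 18.0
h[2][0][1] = -54.0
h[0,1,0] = -50.0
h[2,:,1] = [-54.0, -49.0, 18.0]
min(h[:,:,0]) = -64.0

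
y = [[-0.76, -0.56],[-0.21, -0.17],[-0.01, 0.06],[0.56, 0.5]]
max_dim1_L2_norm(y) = 0.94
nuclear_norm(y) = 1.31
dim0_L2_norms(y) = [0.97, 0.77]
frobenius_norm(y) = 1.24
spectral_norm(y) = 1.24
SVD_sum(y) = [[-0.74,-0.59],[-0.21,-0.17],[0.02,0.02],[0.59,0.47]] + [[-0.02, 0.03],  [0.00, -0.0],  [-0.03, 0.04],  [-0.03, 0.03]]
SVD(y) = [[-0.76, 0.47], [-0.22, -0.03], [0.02, 0.69], [0.61, 0.55]] @ diag([1.235163956221927, 0.0766159333963725]) @ [[0.78,0.62], [-0.62,0.78]]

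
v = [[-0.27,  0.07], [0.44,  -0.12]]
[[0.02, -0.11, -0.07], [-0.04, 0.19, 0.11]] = v@[[-0.15, 0.35, 0.28], [-0.24, -0.28, 0.13]]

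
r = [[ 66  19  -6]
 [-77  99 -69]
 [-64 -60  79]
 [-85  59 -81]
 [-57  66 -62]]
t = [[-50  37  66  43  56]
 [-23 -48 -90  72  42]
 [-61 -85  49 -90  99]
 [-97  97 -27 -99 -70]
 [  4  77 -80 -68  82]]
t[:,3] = [43, 72, -90, -99, -68]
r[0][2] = -6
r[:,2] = [-6, -69, 79, -81, -62]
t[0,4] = 56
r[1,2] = -69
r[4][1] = 66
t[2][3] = -90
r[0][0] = 66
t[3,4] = -70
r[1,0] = -77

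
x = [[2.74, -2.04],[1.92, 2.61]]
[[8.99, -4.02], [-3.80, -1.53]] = x@[[1.42,  -1.23], [-2.5,  0.32]]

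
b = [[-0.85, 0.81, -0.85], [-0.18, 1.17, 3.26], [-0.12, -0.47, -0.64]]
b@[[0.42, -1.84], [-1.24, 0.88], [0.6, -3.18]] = [[-1.87, 4.98], [0.43, -9.01], [0.15, 1.84]]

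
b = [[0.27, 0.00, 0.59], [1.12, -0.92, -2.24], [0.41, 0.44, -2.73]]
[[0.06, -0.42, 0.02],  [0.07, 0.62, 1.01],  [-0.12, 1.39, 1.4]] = b @ [[0.11, -0.39, 0.75], [-0.06, 0.17, 0.57], [0.05, -0.54, -0.31]]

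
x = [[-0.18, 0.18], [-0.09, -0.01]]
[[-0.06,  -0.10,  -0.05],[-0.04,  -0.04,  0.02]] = x @ [[0.41, 0.44, -0.13], [0.08, -0.14, -0.43]]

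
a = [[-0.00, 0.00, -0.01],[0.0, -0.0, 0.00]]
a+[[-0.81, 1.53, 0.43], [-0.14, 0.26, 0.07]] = [[-0.81, 1.53, 0.42], [-0.14, 0.26, 0.07]]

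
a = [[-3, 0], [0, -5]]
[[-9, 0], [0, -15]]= a@[[3, 0], [0, 3]]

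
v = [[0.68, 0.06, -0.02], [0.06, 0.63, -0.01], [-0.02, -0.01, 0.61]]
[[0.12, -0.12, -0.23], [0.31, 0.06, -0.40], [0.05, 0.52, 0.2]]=v@ [[0.14, -0.16, -0.27],[0.48, 0.12, -0.6],[0.09, 0.85, 0.31]]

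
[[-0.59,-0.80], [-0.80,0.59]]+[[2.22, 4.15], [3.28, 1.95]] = [[1.63,3.35], [2.48,2.54]]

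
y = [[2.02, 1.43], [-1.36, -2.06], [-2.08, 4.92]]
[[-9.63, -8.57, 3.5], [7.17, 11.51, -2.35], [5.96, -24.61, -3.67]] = y @ [[-4.33,-0.54,1.74], [-0.62,-5.23,-0.01]]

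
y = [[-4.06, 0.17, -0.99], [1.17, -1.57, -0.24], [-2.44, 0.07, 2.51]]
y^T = [[-4.06, 1.17, -2.44], [0.17, -1.57, 0.07], [-0.99, -0.24, 2.51]]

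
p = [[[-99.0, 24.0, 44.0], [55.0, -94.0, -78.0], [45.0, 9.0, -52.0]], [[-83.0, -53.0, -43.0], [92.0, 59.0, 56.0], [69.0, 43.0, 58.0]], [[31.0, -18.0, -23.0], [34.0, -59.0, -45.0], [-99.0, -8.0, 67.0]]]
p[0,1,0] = 55.0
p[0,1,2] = -78.0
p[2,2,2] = 67.0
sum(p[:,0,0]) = -151.0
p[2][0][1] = -18.0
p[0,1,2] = -78.0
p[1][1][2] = 56.0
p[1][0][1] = -53.0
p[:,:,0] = [[-99.0, 55.0, 45.0], [-83.0, 92.0, 69.0], [31.0, 34.0, -99.0]]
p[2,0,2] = -23.0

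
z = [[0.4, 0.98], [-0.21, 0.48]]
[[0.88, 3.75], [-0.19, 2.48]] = z@[[1.53, -1.57], [0.27, 4.47]]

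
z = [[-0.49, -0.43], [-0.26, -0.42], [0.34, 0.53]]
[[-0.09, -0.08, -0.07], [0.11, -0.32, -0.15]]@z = [[0.04, 0.04],[-0.02, 0.01]]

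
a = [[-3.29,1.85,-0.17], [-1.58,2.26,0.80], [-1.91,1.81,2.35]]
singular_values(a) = [5.5, 2.03, 0.8]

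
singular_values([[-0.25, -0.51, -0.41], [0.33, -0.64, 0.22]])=[0.83, 0.61]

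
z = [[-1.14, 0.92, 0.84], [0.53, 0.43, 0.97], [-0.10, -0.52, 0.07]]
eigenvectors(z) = [[(0.96+0j), (-0.37-0.1j), -0.37+0.10j], [-0.26+0.00j, -0.75+0.00j, -0.75-0.00j], [(-0.03+0j), (0.23-0.49j), (0.23+0.49j)]]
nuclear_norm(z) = 3.34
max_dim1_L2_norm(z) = 1.69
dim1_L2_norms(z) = [1.69, 1.19, 0.53]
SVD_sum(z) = [[-0.80, 0.99, 1.03], [-0.3, 0.37, 0.38], [0.11, -0.13, -0.14]] + [[-0.32,-0.04,-0.21], [0.84,0.11,0.55], [-0.08,-0.01,-0.06]] + [[-0.01, -0.03, 0.02], [-0.02, -0.05, 0.04], [-0.12, -0.37, 0.26]]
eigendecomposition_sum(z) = [[(-1.22+0j), (0.68+0j), (0.25-0j)], [(0.33-0j), -0.19-0.00j, (-0.07+0j)], [0.03-0.00j, -0.02-0.00j, (-0.01+0j)]] + [[(0.04+0.04j), (0.12+0.16j), 0.30-0.08j], [(0.1+0.06j), 0.31+0.23j, 0.52-0.30j], [-0.07+0.05j, (-0.25+0.13j), 0.04+0.44j]] + [[(0.04-0.04j), 0.12-0.16j, 0.30+0.08j], [0.10-0.06j, (0.31-0.23j), 0.52+0.30j], [-0.07-0.05j, (-0.25-0.13j), (0.04-0.44j)]]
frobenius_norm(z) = 2.13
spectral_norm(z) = 1.77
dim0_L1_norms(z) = [1.77, 1.87, 1.88]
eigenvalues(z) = [(-1.41+0j), (0.39+0.71j), (0.39-0.71j)]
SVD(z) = [[-0.93, 0.36, 0.08], [-0.34, -0.93, 0.13], [0.13, 0.09, 0.99]] @ diag([1.7656994907092998, 1.0929972974859576, 0.4808973031711776]) @ [[0.49,-0.61,-0.63], [-0.83,-0.11,-0.54], [-0.26,-0.79,0.56]]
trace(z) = -0.64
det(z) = -0.93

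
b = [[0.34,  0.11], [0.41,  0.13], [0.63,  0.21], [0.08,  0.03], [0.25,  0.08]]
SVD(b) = [[-0.39, -0.19], [-0.47, -0.59], [-0.73, 0.52], [-0.09, 0.53], [-0.29, -0.26]] @ diag([0.9109629177749656, 0.00682366755646971]) @ [[-0.95, -0.31], [-0.31, 0.95]]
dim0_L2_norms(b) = [0.87, 0.28]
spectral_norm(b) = 0.91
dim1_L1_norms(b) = [0.45, 0.54, 0.84, 0.11, 0.33]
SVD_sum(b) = [[0.34, 0.11], [0.41, 0.13], [0.63, 0.21], [0.08, 0.03], [0.25, 0.08]] + [[0.0, -0.0], [0.0, -0.0], [-0.00, 0.0], [-0.00, 0.00], [0.0, -0.00]]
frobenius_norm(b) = 0.91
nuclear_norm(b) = 0.92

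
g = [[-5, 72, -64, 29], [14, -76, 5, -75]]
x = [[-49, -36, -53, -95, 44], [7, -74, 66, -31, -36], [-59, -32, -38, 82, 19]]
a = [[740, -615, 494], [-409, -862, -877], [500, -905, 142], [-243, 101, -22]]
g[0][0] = -5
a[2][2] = 142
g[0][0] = -5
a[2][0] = 500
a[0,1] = -615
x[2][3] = 82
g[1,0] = 14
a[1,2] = -877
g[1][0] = 14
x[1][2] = 66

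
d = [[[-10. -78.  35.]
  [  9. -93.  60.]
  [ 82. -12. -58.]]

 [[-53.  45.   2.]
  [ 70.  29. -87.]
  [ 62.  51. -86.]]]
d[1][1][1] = 29.0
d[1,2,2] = -86.0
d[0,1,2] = 60.0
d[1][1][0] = 70.0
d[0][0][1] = -78.0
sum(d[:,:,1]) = -58.0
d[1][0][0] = -53.0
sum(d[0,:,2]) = 37.0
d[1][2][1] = 51.0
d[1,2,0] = 62.0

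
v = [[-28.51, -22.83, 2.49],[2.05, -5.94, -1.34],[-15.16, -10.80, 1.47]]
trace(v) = -32.98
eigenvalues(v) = [-25.64, -0.07, -7.28]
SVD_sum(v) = [[-28.61, -22.7, 2.51], [-1.55, -1.23, 0.14], [-14.57, -11.56, 1.28]] + [[0.10, -0.13, -0.04], [3.61, -4.71, -1.47], [-0.58, 0.75, 0.24]] + [[0.0,-0.0,0.02], [-0.0,0.00,-0.01], [-0.01,0.01,-0.04]]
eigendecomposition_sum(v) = [[-28.37,-32.33,1.01], [1.93,2.19,-0.07], [-15.10,-17.21,0.54]] + [[0.01, -0.00, -0.02], [-0.01, 0.00, 0.01], [0.04, -0.01, -0.08]] + [[-0.15, 9.50, 1.50], [0.13, -8.14, -1.28], [-0.1, 6.42, 1.01]]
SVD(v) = [[-0.89, -0.03, -0.46], [-0.05, -0.99, 0.15], [-0.45, 0.16, 0.88]] @ diag([41.13177395972535, 6.189664436675781, 0.05025024786957679]) @ [[0.78, 0.62, -0.07],[-0.59, 0.77, 0.24],[-0.20, 0.15, -0.97]]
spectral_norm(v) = 41.13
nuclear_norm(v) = 47.37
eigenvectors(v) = [[0.88, 0.20, -0.68], [-0.06, -0.15, 0.58], [0.47, 0.97, -0.46]]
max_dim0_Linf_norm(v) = 28.51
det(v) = -12.79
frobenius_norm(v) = 41.59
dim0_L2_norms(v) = [32.36, 25.94, 3.19]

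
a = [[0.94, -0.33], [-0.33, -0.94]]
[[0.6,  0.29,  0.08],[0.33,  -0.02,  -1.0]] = a@[[0.46, 0.28, 0.41], [-0.51, -0.08, 0.92]]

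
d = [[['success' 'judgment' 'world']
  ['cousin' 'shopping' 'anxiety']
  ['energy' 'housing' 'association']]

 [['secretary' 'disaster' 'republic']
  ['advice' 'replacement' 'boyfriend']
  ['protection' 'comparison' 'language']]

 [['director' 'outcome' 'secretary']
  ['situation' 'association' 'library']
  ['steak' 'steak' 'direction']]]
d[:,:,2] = [['world', 'anxiety', 'association'], ['republic', 'boyfriend', 'language'], ['secretary', 'library', 'direction']]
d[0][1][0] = 'cousin'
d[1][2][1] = 'comparison'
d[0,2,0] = 'energy'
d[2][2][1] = 'steak'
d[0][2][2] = 'association'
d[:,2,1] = ['housing', 'comparison', 'steak']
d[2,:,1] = ['outcome', 'association', 'steak']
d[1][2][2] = 'language'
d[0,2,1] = 'housing'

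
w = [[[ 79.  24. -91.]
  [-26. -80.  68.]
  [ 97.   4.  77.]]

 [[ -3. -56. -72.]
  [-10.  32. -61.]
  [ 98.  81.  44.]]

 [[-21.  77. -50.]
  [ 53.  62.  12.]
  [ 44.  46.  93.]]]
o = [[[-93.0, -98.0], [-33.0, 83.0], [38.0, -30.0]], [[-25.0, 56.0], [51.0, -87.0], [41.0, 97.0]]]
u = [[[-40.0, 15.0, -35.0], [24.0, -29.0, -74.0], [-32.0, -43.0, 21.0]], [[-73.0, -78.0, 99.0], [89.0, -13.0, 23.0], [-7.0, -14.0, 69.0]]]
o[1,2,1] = 97.0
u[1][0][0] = -73.0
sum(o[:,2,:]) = 146.0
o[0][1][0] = -33.0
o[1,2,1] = 97.0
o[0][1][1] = 83.0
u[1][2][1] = -14.0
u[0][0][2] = -35.0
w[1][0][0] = -3.0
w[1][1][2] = -61.0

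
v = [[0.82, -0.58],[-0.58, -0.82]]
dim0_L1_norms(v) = [1.4, 1.4]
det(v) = -1.01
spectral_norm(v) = 1.00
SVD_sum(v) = [[0.82,  0.0], [-0.58,  0.00]] + [[0.00, -0.58], [0.0, -0.82]]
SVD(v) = [[-0.82,0.58], [0.58,0.82]] @ diag([1.0043903623591777, 1.0043903623591774]) @ [[-1.0, -0.0], [-0.0, -1.0]]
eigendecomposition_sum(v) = [[0.91, -0.29], [-0.29, 0.09]] + [[-0.09, -0.29],[-0.29, -0.91]]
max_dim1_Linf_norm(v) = 0.82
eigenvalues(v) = [1.0, -1.0]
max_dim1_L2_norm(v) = 1.0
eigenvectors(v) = [[0.95, 0.30], [-0.30, 0.95]]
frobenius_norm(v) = 1.42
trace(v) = 0.00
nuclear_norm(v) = 2.01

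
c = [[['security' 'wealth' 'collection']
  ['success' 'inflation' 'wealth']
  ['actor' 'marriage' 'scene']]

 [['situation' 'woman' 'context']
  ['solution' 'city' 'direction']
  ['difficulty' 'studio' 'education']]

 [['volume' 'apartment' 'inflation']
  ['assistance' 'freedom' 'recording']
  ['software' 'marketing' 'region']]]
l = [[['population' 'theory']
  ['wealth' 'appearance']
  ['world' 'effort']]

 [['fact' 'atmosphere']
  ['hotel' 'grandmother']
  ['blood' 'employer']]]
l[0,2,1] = 'effort'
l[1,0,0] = 'fact'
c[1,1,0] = 'solution'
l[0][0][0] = 'population'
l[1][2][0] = 'blood'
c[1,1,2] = 'direction'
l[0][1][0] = 'wealth'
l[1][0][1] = 'atmosphere'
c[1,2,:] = ['difficulty', 'studio', 'education']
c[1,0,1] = 'woman'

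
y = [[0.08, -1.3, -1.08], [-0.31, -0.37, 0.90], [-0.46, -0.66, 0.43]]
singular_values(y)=[1.74, 1.3, 0.16]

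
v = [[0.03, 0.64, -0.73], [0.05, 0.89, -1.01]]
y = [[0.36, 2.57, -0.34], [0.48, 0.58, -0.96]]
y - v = [[0.33,1.93,0.39], [0.43,-0.31,0.05]]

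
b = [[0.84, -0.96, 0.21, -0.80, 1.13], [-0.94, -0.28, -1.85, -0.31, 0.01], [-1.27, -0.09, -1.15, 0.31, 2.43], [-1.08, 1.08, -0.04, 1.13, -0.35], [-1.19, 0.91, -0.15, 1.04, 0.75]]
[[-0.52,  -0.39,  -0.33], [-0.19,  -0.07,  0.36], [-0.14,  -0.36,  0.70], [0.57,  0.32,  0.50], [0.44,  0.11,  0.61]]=b @ [[-0.25, -0.11, -0.2], [0.32, -0.02, 0.04], [0.19, 0.07, -0.14], [-0.06, 0.14, 0.24], [-0.08, -0.19, 0.09]]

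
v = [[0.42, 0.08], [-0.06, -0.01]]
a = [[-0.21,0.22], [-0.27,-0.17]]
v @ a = [[-0.11, 0.08],[0.02, -0.01]]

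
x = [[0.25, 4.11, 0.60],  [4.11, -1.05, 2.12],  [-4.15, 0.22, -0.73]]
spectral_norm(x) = 6.26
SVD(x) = [[0.05, 0.99, 0.11],[-0.75, -0.03, 0.66],[0.66, -0.11, 0.74]] @ diag([6.259832698355078, 4.1768770023083945, 0.9877211631790784]) @ [[-0.93, 0.18, -0.33], [0.14, 0.98, 0.15], [-0.35, -0.09, 0.93]]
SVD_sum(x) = [[-0.30, 0.06, -0.11], [4.35, -0.86, 1.53], [-3.83, 0.76, -1.35]] + [[0.59, 4.06, 0.61], [-0.02, -0.13, -0.02], [-0.07, -0.47, -0.07]] + [[-0.04,-0.01,0.1], [-0.23,-0.06,0.61], [-0.25,-0.07,0.69]]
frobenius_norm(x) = 7.59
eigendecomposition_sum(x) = [[-1.87+0.00j,  (1.86-0j),  -0.63+0.00j], [2.76-0.00j,  (-2.76+0j),  (0.93-0j)], [-1.85+0.00j,  (1.85-0j),  -0.62+0.00j]] + [[1.06-0.31j, 1.12-1.00j, 0.61-1.18j], [0.67+0.04j, (0.85-0.34j), 0.60-0.55j], [(-1.15+1.04j), (-0.81+1.95j), -0.05+1.87j]] + [[1.06+0.31j,1.12+1.00j,(0.61+1.18j)], [0.67-0.04j,0.85+0.34j,(0.6+0.55j)], [(-1.15-1.04j),(-0.81-1.95j),(-0.05-1.87j)]]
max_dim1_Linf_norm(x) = 4.15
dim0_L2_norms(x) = [5.85, 4.25, 2.32]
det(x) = -25.83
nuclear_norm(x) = 11.42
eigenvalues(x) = [(-5.24+0j), (1.86+1.22j), (1.86-1.22j)]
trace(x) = -1.53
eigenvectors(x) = [[(-0.49+0j),(0.49+0.24j),0.49-0.24j], [(0.72+0j),(0.23+0.24j),(0.23-0.24j)], [(-0.49+0j),-0.77+0.00j,(-0.77-0j)]]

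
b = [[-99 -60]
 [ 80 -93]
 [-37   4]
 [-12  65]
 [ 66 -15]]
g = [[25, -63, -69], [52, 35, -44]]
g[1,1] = 35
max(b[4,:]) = 66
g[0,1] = -63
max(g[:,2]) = -44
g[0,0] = 25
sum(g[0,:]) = -107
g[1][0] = 52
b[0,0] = -99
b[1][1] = -93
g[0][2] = -69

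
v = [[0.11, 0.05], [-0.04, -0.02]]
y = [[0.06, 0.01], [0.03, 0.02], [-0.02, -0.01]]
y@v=[[0.01, 0.00],[0.0, 0.0],[-0.0, -0.00]]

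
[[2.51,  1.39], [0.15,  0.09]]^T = [[2.51,0.15], [1.39,0.09]]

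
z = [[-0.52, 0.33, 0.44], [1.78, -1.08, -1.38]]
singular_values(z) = [2.61, 0.03]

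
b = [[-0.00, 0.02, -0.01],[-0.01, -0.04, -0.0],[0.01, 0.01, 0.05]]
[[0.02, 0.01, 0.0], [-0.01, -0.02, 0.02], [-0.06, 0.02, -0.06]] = b@ [[-1.32, -0.54, 0.01], [0.68, 0.59, -0.4], [-1.07, 0.47, -1.14]]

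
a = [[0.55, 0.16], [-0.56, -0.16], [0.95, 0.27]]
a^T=[[0.55,-0.56,0.95], [0.16,-0.16,0.27]]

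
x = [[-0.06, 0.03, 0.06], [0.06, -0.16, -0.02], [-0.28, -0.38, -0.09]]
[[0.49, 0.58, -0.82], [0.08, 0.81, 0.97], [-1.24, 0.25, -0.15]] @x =[[0.24, 0.23, 0.09], [-0.23, -0.50, -0.1], [0.13, -0.02, -0.07]]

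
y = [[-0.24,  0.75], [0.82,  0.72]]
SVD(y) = [[0.42, 0.91],[0.91, -0.42]] @ diag([1.1626609311958236, 0.6775836177704273]) @ [[0.55, 0.83], [-0.83, 0.55]]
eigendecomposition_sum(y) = [[-0.52, 0.28], [0.30, -0.16]] + [[0.28, 0.47], [0.52, 0.88]]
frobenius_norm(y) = 1.35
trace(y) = 0.48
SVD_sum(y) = [[0.27, 0.41], [0.58, 0.88]] + [[-0.51, 0.34], [0.24, -0.16]]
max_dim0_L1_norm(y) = 1.47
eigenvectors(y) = [[-0.86,-0.47], [0.51,-0.88]]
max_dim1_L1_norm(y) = 1.54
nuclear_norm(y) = 1.84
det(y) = -0.79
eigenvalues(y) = [-0.68, 1.16]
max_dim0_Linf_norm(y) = 0.82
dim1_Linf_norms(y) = [0.75, 0.82]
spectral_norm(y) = 1.16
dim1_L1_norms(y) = [0.99, 1.54]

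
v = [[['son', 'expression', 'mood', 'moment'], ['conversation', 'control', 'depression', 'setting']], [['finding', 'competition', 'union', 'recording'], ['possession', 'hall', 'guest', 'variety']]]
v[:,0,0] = ['son', 'finding']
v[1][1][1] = 'hall'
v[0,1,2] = 'depression'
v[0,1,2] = 'depression'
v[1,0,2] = 'union'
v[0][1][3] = 'setting'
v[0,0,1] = 'expression'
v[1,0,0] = 'finding'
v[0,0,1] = 'expression'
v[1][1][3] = 'variety'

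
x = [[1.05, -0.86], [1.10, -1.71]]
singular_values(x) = [2.42, 0.35]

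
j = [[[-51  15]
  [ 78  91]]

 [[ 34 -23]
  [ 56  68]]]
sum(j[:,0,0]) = -17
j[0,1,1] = 91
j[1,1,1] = 68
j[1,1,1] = 68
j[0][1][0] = 78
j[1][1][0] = 56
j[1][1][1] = 68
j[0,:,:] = [[-51, 15], [78, 91]]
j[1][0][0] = 34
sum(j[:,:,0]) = 117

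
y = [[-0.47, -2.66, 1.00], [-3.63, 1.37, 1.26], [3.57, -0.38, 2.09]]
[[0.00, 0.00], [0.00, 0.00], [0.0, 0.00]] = y @[[-0.00, 0.00], [-0.0, 0.00], [0.00, -0.00]]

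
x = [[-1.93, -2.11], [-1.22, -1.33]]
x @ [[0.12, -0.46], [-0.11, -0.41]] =[[0.00, 1.75], [-0.00, 1.11]]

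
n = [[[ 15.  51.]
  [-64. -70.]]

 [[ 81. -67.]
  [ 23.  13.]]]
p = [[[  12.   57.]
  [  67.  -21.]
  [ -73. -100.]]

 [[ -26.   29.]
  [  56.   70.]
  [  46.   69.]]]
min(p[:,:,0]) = -73.0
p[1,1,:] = [56.0, 70.0]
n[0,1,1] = -70.0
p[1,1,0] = 56.0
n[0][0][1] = 51.0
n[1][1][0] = 23.0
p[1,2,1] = 69.0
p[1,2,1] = 69.0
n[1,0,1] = -67.0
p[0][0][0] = 12.0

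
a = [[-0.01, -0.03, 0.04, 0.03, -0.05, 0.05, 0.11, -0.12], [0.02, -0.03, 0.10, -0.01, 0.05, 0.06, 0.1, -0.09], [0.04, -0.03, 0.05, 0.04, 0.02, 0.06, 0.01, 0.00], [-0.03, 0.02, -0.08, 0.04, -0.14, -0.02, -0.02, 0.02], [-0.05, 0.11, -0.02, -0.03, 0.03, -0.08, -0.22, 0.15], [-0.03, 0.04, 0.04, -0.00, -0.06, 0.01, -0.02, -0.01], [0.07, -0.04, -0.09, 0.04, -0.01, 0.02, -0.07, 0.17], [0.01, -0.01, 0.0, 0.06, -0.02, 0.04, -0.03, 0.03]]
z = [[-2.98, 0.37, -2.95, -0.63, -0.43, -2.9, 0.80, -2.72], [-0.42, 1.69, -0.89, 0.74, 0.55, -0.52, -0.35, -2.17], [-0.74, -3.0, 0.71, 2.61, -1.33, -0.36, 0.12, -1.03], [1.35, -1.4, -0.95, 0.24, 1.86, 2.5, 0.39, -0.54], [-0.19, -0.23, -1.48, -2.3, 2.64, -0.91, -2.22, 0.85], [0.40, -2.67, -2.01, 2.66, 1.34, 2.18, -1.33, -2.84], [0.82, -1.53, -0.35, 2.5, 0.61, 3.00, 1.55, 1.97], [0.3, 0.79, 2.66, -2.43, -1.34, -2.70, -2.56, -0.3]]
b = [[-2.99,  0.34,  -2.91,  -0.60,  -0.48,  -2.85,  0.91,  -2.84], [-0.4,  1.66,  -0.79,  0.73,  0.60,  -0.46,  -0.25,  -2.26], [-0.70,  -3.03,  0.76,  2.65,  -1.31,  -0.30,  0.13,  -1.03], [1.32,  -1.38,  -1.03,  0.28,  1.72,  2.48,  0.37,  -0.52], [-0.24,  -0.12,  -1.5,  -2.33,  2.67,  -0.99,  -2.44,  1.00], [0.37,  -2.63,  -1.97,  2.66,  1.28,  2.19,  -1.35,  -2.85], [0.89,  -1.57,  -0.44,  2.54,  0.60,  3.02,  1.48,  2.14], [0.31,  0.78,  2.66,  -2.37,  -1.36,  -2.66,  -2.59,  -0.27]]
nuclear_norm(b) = 31.42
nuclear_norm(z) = 31.09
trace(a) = 0.05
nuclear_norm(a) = 0.99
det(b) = -461.92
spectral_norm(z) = 8.97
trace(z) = 5.73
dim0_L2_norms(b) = [3.52, 4.9, 4.91, 5.71, 4.03, 6.05, 4.21, 5.32]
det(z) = -153.50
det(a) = -0.00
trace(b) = 5.78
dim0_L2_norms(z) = [3.52, 4.91, 4.93, 5.69, 4.08, 6.08, 4.07, 5.12]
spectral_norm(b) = 8.98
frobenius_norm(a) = 0.52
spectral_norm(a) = 0.42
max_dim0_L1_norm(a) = 0.59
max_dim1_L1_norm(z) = 15.43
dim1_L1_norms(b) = [13.92, 7.15, 9.91, 9.1, 11.29, 15.3, 12.68, 13.0]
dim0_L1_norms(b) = [7.22, 11.51, 12.06, 14.16, 10.02, 14.95, 9.52, 12.91]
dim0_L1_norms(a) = [0.26, 0.31, 0.42, 0.25, 0.38, 0.34, 0.58, 0.59]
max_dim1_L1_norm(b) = 15.3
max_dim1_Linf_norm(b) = 3.03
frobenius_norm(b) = 13.85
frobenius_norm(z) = 13.77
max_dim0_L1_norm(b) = 14.95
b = a + z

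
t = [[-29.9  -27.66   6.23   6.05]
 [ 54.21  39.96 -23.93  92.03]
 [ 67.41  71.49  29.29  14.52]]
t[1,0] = 54.21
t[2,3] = 14.52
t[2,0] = 67.41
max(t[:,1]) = 71.49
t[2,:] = [67.41, 71.49, 29.29, 14.52]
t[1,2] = -23.93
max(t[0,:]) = 6.23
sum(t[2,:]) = 182.70999999999998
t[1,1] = 39.96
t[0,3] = 6.05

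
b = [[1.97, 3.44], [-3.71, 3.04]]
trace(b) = 5.01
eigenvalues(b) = [(2.51+3.53j), (2.51-3.53j)]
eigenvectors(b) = [[(-0.1+0.69j), (-0.1-0.69j)], [(-0.72+0j), -0.72-0.00j]]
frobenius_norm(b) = 6.22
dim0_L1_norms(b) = [5.68, 6.48]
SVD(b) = [[0.35, 0.94], [0.94, -0.35]] @ diag([4.917047648509168, 3.813507889370423]) @ [[-0.57, 0.82],  [0.82, 0.57]]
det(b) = 18.75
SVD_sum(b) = [[-0.97, 1.41],[-2.61, 3.79]] + [[2.94, 2.03], [-1.1, -0.75]]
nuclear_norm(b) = 8.73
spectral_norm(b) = 4.92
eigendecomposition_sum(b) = [[(0.99+1.96j),1.72-1.22j],[-1.85+1.32j,1.52+1.58j]] + [[0.99-1.96j, (1.72+1.22j)], [-1.85-1.32j, (1.52-1.58j)]]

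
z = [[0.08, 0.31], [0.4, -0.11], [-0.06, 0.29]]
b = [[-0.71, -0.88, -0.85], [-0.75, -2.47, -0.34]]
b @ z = [[-0.36, -0.37], [-1.03, -0.06]]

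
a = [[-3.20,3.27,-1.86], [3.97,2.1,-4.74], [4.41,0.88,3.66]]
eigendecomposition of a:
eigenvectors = [[(-0.73+0j), (0.33-0.02j), 0.33+0.02j], [0.61+0.00j, (0.74+0j), (0.74-0j)], [0.31+0.00j, 0.01-0.58j, 0.01+0.58j]]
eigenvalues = [(-5.12+0j), (3.84+3.63j), (3.84-3.63j)]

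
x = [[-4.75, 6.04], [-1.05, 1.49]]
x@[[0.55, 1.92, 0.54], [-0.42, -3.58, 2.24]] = [[-5.15, -30.74, 10.96], [-1.20, -7.35, 2.77]]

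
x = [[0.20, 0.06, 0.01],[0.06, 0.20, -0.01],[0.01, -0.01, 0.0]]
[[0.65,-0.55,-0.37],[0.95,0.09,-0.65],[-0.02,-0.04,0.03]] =x@[[2.11, -3.09, -0.63],  [4.07, 1.34, -3.31],  [-1.22, -1.02, -4.74]]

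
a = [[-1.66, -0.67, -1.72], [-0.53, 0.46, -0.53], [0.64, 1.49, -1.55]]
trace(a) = -2.75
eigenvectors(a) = [[(0.78+0j), 0.78-0.00j, -0.52+0.00j], [0.19-0.03j, (0.19+0.03j), (0.76+0j)], [-0.08-0.59j, (-0.08+0.59j), 0.38+0.00j]]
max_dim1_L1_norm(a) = 4.05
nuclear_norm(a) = 5.27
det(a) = 2.51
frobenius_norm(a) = 3.46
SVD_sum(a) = [[-1.10, 0.18, -1.96],[-0.37, 0.06, -0.66],[-0.56, 0.09, -1.01]] + [[-0.62, -0.79, 0.28],  [0.10, 0.13, -0.05],  [1.15, 1.45, -0.51]] + [[0.06, -0.06, -0.04],[-0.26, 0.27, 0.17],[0.06, -0.06, -0.04]]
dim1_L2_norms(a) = [2.48, 0.88, 2.24]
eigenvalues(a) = [(-1.66+1.32j), (-1.66-1.32j), (0.56+0j)]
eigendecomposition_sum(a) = [[(-0.87+0.35j), -0.17+0.80j, (-0.87-1.13j)],[(-0.2+0.12j), -0.01+0.20j, -0.25-0.25j],[0.35+0.62j, (0.62+0.05j), (-0.77+0.77j)]] + [[-0.87-0.35j, -0.17-0.80j, (-0.87+1.13j)],[(-0.2-0.12j), (-0.01-0.2j), (-0.25+0.25j)],[(0.35-0.62j), (0.62-0.05j), -0.77-0.77j]] + [[(0.08-0j), -0.33-0.00j, (0.02+0j)], [(-0.12+0j), (0.49+0j), -0.02-0.00j], [(-0.06+0j), (0.24+0j), (-0.01-0j)]]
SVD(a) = [[-0.85, -0.48, -0.22], [-0.29, 0.08, 0.95], [-0.44, 0.88, -0.20]] @ diag([2.64057926077006, 2.1925174633925857, 0.4344057323627193]) @ [[0.49, -0.08, 0.87], [0.60, 0.76, -0.26], [-0.64, 0.65, 0.42]]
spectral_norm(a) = 2.64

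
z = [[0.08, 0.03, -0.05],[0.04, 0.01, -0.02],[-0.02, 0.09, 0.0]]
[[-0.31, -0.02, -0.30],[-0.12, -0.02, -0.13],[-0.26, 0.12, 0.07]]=z @ [[-0.68, -0.98, -1.02], [-3.05, 1.08, 0.52], [3.36, -0.55, 4.64]]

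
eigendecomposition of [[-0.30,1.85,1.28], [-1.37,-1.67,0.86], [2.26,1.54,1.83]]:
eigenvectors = [[0.25+0.53j, 0.25-0.53j, 0.40+0.00j], [-0.72+0.00j, -0.72-0.00j, 0.05+0.00j], [(0.27-0.25j), (0.27+0.25j), 0.92+0.00j]]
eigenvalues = [(-1.52+1.31j), (-1.52-1.31j), (2.9+0j)]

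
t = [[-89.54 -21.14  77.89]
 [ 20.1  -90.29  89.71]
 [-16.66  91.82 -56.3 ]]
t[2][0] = -16.66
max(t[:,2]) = 89.71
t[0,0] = -89.54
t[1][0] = 20.1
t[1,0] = 20.1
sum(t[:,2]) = 111.3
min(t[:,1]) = -90.29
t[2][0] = -16.66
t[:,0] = [-89.54, 20.1, -16.66]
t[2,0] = -16.66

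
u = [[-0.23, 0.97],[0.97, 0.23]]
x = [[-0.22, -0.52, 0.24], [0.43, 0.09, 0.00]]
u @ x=[[0.47, 0.21, -0.06],[-0.11, -0.48, 0.23]]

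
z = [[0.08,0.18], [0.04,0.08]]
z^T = [[0.08, 0.04], [0.18, 0.08]]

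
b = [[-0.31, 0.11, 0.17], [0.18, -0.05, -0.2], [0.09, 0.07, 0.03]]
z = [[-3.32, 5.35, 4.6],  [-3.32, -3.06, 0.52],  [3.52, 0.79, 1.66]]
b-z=[[3.01, -5.24, -4.43], [3.5, 3.01, -0.72], [-3.43, -0.72, -1.63]]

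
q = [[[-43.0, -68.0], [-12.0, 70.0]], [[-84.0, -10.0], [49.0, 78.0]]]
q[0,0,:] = [-43.0, -68.0]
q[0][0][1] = -68.0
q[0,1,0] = -12.0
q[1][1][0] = 49.0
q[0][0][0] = -43.0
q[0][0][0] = -43.0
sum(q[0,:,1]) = 2.0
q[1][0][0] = -84.0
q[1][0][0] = -84.0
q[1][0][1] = -10.0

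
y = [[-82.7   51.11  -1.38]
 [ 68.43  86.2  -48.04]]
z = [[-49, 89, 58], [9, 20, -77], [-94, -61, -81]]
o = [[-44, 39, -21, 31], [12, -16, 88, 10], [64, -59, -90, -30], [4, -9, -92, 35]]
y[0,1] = 51.11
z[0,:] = [-49, 89, 58]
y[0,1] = 51.11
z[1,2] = -77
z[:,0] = [-49, 9, -94]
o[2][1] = -59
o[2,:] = [64, -59, -90, -30]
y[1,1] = 86.2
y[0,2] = -1.38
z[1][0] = 9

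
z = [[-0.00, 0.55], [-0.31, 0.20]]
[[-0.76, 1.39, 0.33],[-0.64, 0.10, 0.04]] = z@[[1.17, 1.31, 0.26], [-1.38, 2.53, 0.60]]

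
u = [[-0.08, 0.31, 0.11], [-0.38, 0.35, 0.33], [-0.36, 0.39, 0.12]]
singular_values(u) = [0.86, 0.17, 0.13]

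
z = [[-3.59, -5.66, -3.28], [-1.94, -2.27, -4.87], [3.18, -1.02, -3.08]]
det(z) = 84.039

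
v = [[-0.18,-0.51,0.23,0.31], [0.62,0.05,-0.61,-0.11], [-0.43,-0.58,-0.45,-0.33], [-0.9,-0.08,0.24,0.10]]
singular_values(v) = [1.33, 0.91, 0.55, 0.19]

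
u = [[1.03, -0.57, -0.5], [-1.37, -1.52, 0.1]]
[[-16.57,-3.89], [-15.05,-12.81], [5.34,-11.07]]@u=[[-11.74, 15.36, 7.90],[2.05, 28.05, 6.24],[20.67, 13.78, -3.78]]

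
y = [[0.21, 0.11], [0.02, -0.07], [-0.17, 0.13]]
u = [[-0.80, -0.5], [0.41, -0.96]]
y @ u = [[-0.12, -0.21], [-0.04, 0.06], [0.19, -0.04]]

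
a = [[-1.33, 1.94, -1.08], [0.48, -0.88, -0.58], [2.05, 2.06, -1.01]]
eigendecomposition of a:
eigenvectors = [[-0.74+0.00j, 0.09+0.46j, 0.09-0.46j], [0.52+0.00j, (0.08+0.26j), 0.08-0.26j], [0.43+0.00j, 0.84+0.00j, (0.84-0j)]]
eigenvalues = [(-2.05+0j), (-0.58+1.77j), (-0.58-1.77j)]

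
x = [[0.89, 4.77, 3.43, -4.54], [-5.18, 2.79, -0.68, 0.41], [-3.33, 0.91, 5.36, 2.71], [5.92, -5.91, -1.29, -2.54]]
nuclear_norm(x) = 25.78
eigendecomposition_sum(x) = [[(0.49+3.93j),(2.88-2.27j),1.61-1.01j,(-1.93-1.39j)], [(-2.52+0.37j),(1.5+1.81j),0.67+1.02j,0.87-1.26j], [-1.74+0.28j,1.06+1.25j,(0.47+0.7j),0.59-0.88j], [3.01-0.91j,-2.17-1.95j,(-1-1.12j),(-0.83+1.7j)]] + [[0.49-3.93j, (2.88+2.27j), 1.61+1.01j, (-1.93+1.39j)], [(-2.52-0.37j), 1.50-1.81j, (0.67-1.02j), (0.87+1.26j)], [(-1.74-0.28j), (1.06-1.25j), 0.47-0.70j, (0.59+0.88j)], [(3.01+0.91j), (-2.17+1.95j), (-1+1.12j), -0.83-1.70j]] + [[(-0.09-0j), -0.86+0.00j, (-0.18+0j), (-0.81+0j)], [-0.09-0.00j, -0.80+0.00j, -0.16+0.00j, -0.75+0.00j], [0.02+0.00j, (0.17-0j), 0.04-0.00j, 0.16-0.00j], [(-0.14-0j), (-1.26+0j), -0.26+0.00j, -1.18+0.00j]] + [[(0.01+0j), -0.12-0.00j, 0.39-0.00j, (0.12-0j)], [-0.06-0.00j, (0.58+0j), -1.86+0.00j, -0.58+0.00j], [0.14+0.00j, -1.37-0.00j, 4.38-0.00j, 1.37-0.00j], [0.03+0.00j, -0.31-0.00j, (0.98-0j), 0.30-0.00j]]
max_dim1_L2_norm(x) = 8.84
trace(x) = 6.50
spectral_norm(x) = 11.58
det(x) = -742.24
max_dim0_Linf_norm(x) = 5.92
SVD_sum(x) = [[-1.75, 1.55, 0.83, 0.50], [-3.56, 3.16, 1.69, 1.02], [-3.56, 3.16, 1.69, 1.02], [5.97, -5.30, -2.83, -1.71]] + [[2.74, 3.25, 2.68, -4.92], [-0.50, -0.59, -0.49, 0.89], [-0.29, -0.34, -0.28, 0.51], [0.34, 0.40, 0.33, -0.60]] + [[-0.02, 0.04, -0.09, -0.03], [-0.38, 0.88, -2.01, -0.72], [0.73, -1.72, 3.91, 1.40], [0.21, -0.49, 1.11, 0.40]] + [[-0.08, -0.07, 0.01, -0.09], [-0.74, -0.66, 0.13, -0.78], [-0.22, -0.19, 0.04, -0.23], [-0.6, -0.53, 0.10, -0.63]]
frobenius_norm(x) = 14.74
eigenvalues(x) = [(1.63+8.14j), (1.63-8.14j), (-2.04+0j), (5.28+0j)]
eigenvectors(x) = [[-0.67+0.00j,-0.67-0.00j,-0.50+0.00j,-0.08+0.00j], [(-0.01-0.43j),(-0.01+0.43j),(-0.46+0j),(0.38+0j)], [(-0.01-0.3j),-0.01+0.30j,(0.1+0j),-0.90+0.00j], [0.09+0.52j,0.09-0.52j,-0.73+0.00j,-0.20+0.00j]]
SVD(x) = [[0.22, 0.97, 0.02, -0.09],[0.44, -0.18, 0.44, -0.76],[0.44, -0.10, -0.86, -0.22],[-0.75, 0.12, -0.24, -0.61]] @ diag([11.581144186534539, 7.237453465520981, 5.285738241400133, 1.6753321785591655]) @ [[-0.69, 0.61, 0.33, 0.20],[0.39, 0.46, 0.38, -0.70],[-0.16, 0.38, -0.86, -0.31],[0.59, 0.52, -0.10, 0.61]]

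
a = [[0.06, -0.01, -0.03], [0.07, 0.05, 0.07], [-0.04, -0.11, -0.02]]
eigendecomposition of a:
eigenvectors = [[(-0.74+0j),(-0.16-0.13j),(-0.16+0.13j)], [-0.29+0.00j,(0.22+0.61j),(0.22-0.61j)], [(0.61+0j),(-0.73+0j),(-0.73-0j)]]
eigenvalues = [(0.08+0j), 0.09j, -0.09j]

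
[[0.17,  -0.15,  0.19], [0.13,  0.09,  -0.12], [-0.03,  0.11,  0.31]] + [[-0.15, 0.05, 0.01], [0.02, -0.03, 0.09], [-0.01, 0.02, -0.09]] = [[0.02, -0.10, 0.2], [0.15, 0.06, -0.03], [-0.04, 0.13, 0.22]]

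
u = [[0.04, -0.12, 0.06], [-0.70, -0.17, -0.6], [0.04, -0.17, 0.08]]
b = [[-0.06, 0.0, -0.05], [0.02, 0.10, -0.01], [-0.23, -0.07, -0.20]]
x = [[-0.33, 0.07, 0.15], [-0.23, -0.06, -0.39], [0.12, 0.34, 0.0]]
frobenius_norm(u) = 0.97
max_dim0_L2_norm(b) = 0.24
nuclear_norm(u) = 1.17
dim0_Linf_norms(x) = [0.33, 0.34, 0.39]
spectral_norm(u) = 0.94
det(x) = -0.06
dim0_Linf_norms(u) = [0.7, 0.17, 0.6]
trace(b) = -0.16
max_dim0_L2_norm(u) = 0.7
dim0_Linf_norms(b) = [0.23, 0.1, 0.2]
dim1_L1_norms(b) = [0.11, 0.13, 0.5]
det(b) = 0.00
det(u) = -0.00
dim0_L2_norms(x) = [0.42, 0.35, 0.42]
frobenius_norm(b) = 0.34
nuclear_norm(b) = 0.43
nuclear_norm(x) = 1.18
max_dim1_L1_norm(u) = 1.47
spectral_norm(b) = 0.32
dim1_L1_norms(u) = [0.22, 1.47, 0.29]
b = x @ u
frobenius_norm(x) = 0.69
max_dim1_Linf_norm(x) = 0.39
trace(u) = -0.05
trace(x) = -0.39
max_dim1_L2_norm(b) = 0.31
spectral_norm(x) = 0.48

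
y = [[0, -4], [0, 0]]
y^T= [[0, 0], [-4, 0]]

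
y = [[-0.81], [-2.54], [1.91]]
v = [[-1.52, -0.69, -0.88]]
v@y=[[1.3]]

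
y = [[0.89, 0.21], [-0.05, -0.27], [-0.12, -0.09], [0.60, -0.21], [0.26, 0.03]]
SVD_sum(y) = [[0.9, 0.08], [-0.07, -0.01], [-0.13, -0.01], [0.58, 0.05], [0.26, 0.02]] + [[-0.01, 0.13], [0.02, -0.26], [0.01, -0.08], [0.02, -0.26], [-0.0, 0.01]]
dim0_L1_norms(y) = [1.92, 0.81]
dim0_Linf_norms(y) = [0.89, 0.27]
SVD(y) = [[-0.81,0.33], [0.07,-0.66], [0.11,-0.2], [-0.52,-0.65], [-0.23,0.02]] @ diag([1.115638363684563, 0.4025556377387238]) @ [[-1.00, -0.09],  [-0.09, 1.0]]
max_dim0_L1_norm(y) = 1.92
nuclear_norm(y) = 1.52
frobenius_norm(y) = 1.19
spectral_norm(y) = 1.12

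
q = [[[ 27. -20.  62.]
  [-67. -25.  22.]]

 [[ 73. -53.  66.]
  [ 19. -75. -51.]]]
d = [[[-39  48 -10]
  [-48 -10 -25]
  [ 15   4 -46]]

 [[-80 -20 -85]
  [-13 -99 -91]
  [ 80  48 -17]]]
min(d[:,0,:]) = -85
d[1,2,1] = 48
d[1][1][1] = -99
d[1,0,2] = -85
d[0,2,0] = 15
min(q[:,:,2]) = -51.0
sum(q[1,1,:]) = -107.0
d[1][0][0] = -80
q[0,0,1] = -20.0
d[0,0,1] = 48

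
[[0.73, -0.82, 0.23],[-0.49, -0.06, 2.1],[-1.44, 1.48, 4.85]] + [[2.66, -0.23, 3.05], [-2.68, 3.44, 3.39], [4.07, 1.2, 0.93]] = [[3.39,-1.05,3.28], [-3.17,3.38,5.49], [2.63,2.68,5.78]]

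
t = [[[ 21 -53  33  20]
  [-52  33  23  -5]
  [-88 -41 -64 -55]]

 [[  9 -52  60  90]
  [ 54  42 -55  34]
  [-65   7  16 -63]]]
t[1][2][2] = 16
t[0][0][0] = 21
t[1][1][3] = 34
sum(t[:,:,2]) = 13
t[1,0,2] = 60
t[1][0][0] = 9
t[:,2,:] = [[-88, -41, -64, -55], [-65, 7, 16, -63]]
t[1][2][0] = -65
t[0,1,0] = -52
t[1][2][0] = -65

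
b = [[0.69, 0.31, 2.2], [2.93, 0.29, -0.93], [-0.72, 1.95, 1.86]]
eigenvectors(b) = [[-0.21+0.41j, (-0.21-0.41j), 0.64+0.00j], [(0.7+0j), 0.70-0.00j, 0.53+0.00j], [-0.43-0.33j, (-0.43+0.33j), 0.56+0.00j]]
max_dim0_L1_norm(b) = 4.99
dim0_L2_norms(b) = [3.1, 2.0, 3.03]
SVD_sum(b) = [[-0.77, 0.47, 0.99], [1.31, -0.80, -1.68], [-1.42, 0.87, 1.83]] + [[1.34,0.63,0.74], [1.67,0.79,0.92], [0.8,0.38,0.45]] + [[0.12, -0.79, 0.47], [-0.04, 0.3, -0.18], [-0.10, 0.70, -0.41]]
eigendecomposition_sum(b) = [[(-0.15+0.7j), (-0.36-0.38j), 0.50-0.44j], [(1.06-0.29j), (-0.28+0.76j), -0.96-0.37j], [-0.79-0.33j, (0.53-0.33j), 0.41+0.68j]] + [[(-0.15-0.7j), (-0.36+0.38j), 0.50+0.44j], [1.06+0.29j, (-0.28-0.76j), (-0.96+0.37j)], [(-0.79+0.33j), 0.53+0.33j, 0.41-0.68j]] + [[(0.98+0j), (1.02-0j), 1.20-0.00j], [(0.81+0j), (0.84-0j), (0.98-0j)], [(0.86+0j), (0.89-0j), 1.05-0.00j]]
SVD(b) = [[0.37, 0.59, -0.72], [-0.63, 0.73, 0.27], [0.68, 0.35, 0.64]] @ diag([3.613888309368119, 2.8297968275597714, 1.2878902135450445]) @ [[-0.58,  0.35,  0.74], [0.81,  0.38,  0.45], [-0.12,  0.86,  -0.5]]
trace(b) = 2.84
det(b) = 13.17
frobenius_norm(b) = 4.77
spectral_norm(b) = 3.61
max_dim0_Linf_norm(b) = 2.93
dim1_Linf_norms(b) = [2.2, 2.93, 1.95]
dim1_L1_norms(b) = [3.2, 4.15, 4.53]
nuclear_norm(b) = 7.73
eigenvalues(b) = [(-0.01+2.14j), (-0.01-2.14j), (2.87+0j)]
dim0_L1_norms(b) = [4.34, 2.55, 4.99]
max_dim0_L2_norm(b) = 3.1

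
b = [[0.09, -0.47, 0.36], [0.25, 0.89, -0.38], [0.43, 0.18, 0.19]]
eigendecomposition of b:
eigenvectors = [[0.52, -0.14, 0.62],[-0.45, -0.55, -0.76],[-0.73, -0.83, 0.21]]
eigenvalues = [-0.0, 0.38, 0.79]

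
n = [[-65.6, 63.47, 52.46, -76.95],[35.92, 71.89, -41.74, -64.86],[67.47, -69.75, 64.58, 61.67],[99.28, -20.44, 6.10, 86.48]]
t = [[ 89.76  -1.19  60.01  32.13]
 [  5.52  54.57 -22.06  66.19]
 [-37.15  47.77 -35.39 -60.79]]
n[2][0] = 67.47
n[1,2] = -41.74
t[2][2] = -35.39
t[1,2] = -22.06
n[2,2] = 64.58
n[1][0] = 35.92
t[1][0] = 5.52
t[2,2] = -35.39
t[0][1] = -1.19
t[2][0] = -37.15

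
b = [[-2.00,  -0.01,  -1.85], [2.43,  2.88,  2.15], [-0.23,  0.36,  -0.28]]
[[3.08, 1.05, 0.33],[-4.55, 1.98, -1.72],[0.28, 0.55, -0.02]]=b@[[-1.12, -0.14, 1.68], [-0.30, 1.12, -0.53], [-0.45, -0.42, -1.99]]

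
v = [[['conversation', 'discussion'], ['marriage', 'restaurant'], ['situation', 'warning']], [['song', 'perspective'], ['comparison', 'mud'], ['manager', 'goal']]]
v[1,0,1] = 'perspective'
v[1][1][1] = 'mud'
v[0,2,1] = 'warning'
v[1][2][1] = 'goal'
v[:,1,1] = ['restaurant', 'mud']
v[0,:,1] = ['discussion', 'restaurant', 'warning']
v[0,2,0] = 'situation'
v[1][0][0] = 'song'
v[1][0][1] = 'perspective'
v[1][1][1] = 'mud'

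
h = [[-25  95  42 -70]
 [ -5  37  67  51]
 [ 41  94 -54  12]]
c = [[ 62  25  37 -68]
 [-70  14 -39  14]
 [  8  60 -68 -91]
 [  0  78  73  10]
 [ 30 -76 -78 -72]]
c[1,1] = 14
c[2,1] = 60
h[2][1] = 94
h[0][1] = 95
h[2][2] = -54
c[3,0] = 0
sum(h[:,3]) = -7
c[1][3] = 14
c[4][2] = -78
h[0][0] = -25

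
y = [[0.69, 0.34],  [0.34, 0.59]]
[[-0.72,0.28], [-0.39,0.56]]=y @ [[-1.00,  -0.09], [-0.09,  1.00]]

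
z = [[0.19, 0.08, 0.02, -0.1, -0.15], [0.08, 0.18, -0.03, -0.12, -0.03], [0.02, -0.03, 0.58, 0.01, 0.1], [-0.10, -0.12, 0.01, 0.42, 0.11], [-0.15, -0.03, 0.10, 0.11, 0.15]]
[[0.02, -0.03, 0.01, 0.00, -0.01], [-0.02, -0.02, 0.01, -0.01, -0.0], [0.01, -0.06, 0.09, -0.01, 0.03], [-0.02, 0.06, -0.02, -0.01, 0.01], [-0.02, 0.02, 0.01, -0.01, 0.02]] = z@[[0.16, -0.04, 0.05, -0.14, -0.03], [-0.2, -0.06, 0.0, -0.01, 0.03], [-0.01, -0.12, 0.14, 0.02, 0.05], [-0.07, 0.10, -0.06, -0.01, 0.02], [0.04, 0.06, 0.05, -0.19, 0.03]]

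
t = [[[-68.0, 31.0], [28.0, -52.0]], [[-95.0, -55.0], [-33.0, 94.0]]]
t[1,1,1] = 94.0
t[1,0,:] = [-95.0, -55.0]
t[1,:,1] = [-55.0, 94.0]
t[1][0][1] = -55.0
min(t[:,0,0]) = -95.0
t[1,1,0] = -33.0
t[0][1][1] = -52.0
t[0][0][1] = 31.0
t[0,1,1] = -52.0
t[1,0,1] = -55.0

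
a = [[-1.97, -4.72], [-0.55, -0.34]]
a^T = [[-1.97, -0.55], [-4.72, -0.34]]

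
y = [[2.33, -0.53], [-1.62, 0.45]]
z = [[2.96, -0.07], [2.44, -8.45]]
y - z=[[-0.63, -0.46], [-4.06, 8.9]]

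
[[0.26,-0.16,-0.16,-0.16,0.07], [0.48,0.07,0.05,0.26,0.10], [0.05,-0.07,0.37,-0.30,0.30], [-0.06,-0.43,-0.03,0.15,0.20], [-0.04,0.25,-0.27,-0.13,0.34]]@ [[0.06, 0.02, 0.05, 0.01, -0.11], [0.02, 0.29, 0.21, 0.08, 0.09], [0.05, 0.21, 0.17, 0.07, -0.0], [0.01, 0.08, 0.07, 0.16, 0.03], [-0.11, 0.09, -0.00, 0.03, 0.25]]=[[-0.00,  -0.08,  -0.06,  -0.04,  -0.03], [0.02,  0.07,  0.07,  0.06,  -0.01], [-0.02,  0.06,  0.03,  -0.02,  0.05], [-0.03,  -0.10,  -0.09,  -0.01,  0.02], [-0.05,  0.04,  -0.00,  -0.01,  0.11]]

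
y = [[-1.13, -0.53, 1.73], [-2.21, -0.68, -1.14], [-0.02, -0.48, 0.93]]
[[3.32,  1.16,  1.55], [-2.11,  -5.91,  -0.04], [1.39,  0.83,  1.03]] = y@ [[-0.36,1.03,0.01], [0.96,2.04,-0.98], [1.98,1.97,0.6]]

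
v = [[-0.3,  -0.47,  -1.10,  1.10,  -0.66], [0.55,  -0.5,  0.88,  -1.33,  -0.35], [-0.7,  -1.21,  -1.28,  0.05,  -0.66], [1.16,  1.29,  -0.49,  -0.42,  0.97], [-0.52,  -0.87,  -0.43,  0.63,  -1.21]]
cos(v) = [[-0.05, -1.34, -0.5, 0.44, -0.93], [1.07, 1.64, 0.6, -0.88, 0.21], [-0.45, -1.24, 0.24, -0.01, -0.94], [0.18, 0.84, -0.08, 0.77, 1.02], [-0.65, -1.15, -0.29, 0.34, -0.08]]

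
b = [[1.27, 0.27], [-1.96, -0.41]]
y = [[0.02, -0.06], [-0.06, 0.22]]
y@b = [[0.14, 0.03],[-0.51, -0.11]]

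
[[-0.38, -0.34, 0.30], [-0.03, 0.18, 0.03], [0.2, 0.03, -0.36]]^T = [[-0.38, -0.03, 0.20], [-0.34, 0.18, 0.03], [0.30, 0.03, -0.36]]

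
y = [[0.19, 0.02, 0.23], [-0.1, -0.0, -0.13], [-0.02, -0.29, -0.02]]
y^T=[[0.19,-0.10,-0.02], [0.02,-0.00,-0.29], [0.23,-0.13,-0.02]]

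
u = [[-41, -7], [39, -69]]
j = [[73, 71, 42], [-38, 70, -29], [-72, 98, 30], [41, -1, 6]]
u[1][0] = 39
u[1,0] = 39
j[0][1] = 71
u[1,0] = 39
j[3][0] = 41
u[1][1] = -69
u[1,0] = 39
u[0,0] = -41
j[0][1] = 71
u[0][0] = -41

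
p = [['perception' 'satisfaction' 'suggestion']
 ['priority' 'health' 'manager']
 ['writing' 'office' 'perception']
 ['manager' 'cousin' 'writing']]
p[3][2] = 'writing'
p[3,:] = ['manager', 'cousin', 'writing']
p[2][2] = 'perception'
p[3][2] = 'writing'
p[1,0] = 'priority'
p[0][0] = 'perception'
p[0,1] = 'satisfaction'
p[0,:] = ['perception', 'satisfaction', 'suggestion']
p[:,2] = ['suggestion', 'manager', 'perception', 'writing']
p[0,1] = 'satisfaction'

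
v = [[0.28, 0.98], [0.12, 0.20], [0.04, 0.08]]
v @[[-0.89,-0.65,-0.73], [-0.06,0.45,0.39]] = [[-0.31, 0.26, 0.18], [-0.12, 0.01, -0.01], [-0.04, 0.01, 0.00]]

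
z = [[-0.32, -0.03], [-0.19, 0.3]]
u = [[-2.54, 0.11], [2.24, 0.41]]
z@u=[[0.75, -0.05], [1.15, 0.1]]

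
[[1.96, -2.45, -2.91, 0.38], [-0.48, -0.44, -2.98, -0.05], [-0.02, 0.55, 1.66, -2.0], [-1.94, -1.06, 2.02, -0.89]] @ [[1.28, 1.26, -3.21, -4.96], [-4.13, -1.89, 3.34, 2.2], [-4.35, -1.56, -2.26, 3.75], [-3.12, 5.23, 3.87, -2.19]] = [[24.10,  13.63,  -6.43,  -26.86], [14.32,  4.61,  6.61,  -9.65], [-3.28,  -14.11,  -9.59,  11.91], [-4.12,  -8.25,  -5.32,  16.81]]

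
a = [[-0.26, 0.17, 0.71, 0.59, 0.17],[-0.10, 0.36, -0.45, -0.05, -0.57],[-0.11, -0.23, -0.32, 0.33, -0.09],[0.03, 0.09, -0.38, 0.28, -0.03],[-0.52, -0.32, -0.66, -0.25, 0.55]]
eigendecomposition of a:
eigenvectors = [[-0.79+0.00j, -0.79-0.00j, (0.05+0j), (0.22+0.29j), (0.22-0.29j)], [0.10-0.35j, (0.1+0.35j), 0.70+0.00j, -0.66+0.00j, (-0.66-0j)], [(0.13-0.28j), (0.13+0.28j), (-0.04+0j), (0.23-0.05j), (0.23+0.05j)], [(0.11-0.05j), 0.11+0.05j, (0.16+0j), 0.03+0.36j, (0.03-0.36j)], [-0.10-0.36j, (-0.1+0.36j), -0.69+0.00j, (-0.3+0.38j), (-0.3-0.38j)]]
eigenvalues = [(-0.46+0.45j), (-0.46-0.45j), (0.93+0j), (0.3+0.37j), (0.3-0.37j)]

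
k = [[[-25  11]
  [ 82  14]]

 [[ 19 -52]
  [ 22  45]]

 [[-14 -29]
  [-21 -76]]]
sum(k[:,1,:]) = 66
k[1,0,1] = -52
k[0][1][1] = 14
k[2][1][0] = -21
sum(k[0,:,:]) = 82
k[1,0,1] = -52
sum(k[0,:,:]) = 82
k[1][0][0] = 19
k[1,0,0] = 19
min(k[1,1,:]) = 22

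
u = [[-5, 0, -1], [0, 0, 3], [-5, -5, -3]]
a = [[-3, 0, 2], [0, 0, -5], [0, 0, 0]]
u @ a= [[15, 0, -10], [0, 0, 0], [15, 0, 15]]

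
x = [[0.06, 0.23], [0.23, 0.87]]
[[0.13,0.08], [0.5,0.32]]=x@[[0.03, 0.4], [0.57, 0.26]]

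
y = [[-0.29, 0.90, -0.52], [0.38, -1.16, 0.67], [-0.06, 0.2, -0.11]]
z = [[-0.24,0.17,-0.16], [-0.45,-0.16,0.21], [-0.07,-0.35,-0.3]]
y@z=[[-0.30, -0.01, 0.39], [0.38, 0.02, -0.51], [-0.07, -0.00, 0.08]]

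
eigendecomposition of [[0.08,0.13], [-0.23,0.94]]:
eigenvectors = [[-0.96, -0.16], [-0.27, -0.99]]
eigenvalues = [0.12, 0.9]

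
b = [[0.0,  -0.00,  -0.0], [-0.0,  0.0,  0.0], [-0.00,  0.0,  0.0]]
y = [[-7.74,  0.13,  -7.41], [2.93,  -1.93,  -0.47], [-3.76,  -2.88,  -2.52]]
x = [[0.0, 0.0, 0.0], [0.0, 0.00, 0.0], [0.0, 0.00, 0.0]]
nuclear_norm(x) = 0.00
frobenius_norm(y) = 12.50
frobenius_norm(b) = 0.00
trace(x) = 0.00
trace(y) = -12.19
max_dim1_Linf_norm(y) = 7.74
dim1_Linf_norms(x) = [0.0, 0.0, 0.0]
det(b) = 0.00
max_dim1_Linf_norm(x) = 0.0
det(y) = 90.32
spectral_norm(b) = 0.00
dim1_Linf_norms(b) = [0.0, 0.0, 0.0]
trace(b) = 0.00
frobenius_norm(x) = 0.00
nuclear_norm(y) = 17.50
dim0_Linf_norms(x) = [0.0, 0.0, 0.0]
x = b @ y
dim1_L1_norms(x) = [0.0, 0.0, 0.0]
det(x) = 0.00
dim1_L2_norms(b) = [0.0, 0.0, 0.0]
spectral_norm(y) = 11.78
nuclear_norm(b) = 0.00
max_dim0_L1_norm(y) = 14.43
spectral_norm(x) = 0.00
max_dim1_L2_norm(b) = 0.0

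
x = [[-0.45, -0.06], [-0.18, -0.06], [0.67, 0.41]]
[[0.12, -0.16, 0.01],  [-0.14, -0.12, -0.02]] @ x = [[-0.02, 0.01], [0.07, 0.01]]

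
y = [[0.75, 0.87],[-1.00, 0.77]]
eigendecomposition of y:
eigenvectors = [[(-0.01+0.68j),-0.01-0.68j], [(-0.73+0j),-0.73-0.00j]]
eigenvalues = [(0.76+0.93j), (0.76-0.93j)]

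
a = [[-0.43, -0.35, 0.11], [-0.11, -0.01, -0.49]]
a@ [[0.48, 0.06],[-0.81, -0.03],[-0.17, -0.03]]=[[0.06, -0.02], [0.04, 0.01]]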